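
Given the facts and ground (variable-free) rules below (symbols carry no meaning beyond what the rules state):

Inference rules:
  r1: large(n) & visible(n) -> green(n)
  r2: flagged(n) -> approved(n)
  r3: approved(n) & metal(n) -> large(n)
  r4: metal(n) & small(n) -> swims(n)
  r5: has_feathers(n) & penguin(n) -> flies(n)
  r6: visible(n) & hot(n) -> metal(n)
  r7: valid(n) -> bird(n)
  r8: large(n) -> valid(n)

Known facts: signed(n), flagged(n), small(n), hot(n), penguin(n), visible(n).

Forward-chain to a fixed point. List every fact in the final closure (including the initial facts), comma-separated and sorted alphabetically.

Round 1 fires r2, r6, giving approved(n), metal(n).
Round 2 fires r3, r4, giving large(n), swims(n).
Round 3 fires r1, r8, giving green(n), valid(n).
Round 4 fires r7, giving bird(n).

approved(n), bird(n), flagged(n), green(n), hot(n), large(n), metal(n), penguin(n), signed(n), small(n), swims(n), valid(n), visible(n)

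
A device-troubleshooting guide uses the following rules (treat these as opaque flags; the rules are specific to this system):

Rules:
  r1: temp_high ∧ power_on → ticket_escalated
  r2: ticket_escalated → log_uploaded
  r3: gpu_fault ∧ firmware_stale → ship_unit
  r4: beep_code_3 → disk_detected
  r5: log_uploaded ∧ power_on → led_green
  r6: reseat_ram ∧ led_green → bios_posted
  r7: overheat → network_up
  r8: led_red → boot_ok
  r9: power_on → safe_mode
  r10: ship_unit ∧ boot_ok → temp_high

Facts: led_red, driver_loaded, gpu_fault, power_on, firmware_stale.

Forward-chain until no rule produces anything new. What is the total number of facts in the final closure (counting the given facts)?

Round 1 — r3, r8, r9, derive ship_unit, boot_ok, safe_mode.
Round 2 — r10, derive temp_high.
Round 3 — r1, derive ticket_escalated.
Round 4 — r2, derive log_uploaded.
Round 5 — r5, derive led_green.
Closure: {boot_ok, driver_loaded, firmware_stale, gpu_fault, led_green, led_red, log_uploaded, power_on, safe_mode, ship_unit, temp_high, ticket_escalated} — 12 facts.

12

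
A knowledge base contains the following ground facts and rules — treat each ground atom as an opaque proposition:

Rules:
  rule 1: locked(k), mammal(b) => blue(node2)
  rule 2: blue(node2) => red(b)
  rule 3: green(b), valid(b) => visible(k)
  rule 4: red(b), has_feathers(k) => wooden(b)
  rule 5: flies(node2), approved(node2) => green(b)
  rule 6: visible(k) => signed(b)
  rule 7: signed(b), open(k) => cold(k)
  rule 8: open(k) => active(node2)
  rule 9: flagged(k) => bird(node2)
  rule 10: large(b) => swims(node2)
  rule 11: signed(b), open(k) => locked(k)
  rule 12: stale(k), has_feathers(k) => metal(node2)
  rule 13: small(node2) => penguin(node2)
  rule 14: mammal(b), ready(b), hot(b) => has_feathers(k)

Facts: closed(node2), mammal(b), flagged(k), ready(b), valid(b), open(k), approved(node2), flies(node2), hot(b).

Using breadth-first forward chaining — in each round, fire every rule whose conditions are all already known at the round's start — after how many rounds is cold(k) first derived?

Round 1 fires rule 5, rule 8, rule 9, rule 14, giving green(b), active(node2), bird(node2), has_feathers(k).
Round 2 fires rule 3, giving visible(k).
Round 3 fires rule 6, giving signed(b).
Round 4 fires rule 7, rule 11, giving cold(k), locked(k).
cold(k) first appears in round 4.

4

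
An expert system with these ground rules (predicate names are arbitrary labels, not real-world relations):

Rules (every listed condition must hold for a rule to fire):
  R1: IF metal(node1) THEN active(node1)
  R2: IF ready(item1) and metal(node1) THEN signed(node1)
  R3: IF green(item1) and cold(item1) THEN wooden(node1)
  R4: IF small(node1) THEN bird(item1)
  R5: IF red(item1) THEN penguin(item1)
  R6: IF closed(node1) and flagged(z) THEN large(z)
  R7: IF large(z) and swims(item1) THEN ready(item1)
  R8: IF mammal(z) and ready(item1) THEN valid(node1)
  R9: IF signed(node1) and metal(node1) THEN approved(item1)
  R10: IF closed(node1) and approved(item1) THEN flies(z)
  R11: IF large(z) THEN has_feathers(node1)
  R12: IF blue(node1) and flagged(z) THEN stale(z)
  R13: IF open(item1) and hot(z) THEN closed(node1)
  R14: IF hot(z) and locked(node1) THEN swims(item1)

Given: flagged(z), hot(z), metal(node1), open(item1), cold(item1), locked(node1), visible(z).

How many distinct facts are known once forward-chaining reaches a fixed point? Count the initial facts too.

Round 1: R1 [IF metal(node1) THEN active(node1)]; R13 [IF open(item1) and hot(z) THEN closed(node1)]; R14 [IF hot(z) and locked(node1) THEN swims(item1)]. Adds active(node1), closed(node1), swims(item1).
Round 2: R6 [IF closed(node1) and flagged(z) THEN large(z)]. Adds large(z).
Round 3: R7 [IF large(z) and swims(item1) THEN ready(item1)]; R11 [IF large(z) THEN has_feathers(node1)]. Adds ready(item1), has_feathers(node1).
Round 4: R2 [IF ready(item1) and metal(node1) THEN signed(node1)]. Adds signed(node1).
Round 5: R9 [IF signed(node1) and metal(node1) THEN approved(item1)]. Adds approved(item1).
Round 6: R10 [IF closed(node1) and approved(item1) THEN flies(z)]. Adds flies(z).
Closure: {active(node1), approved(item1), closed(node1), cold(item1), flagged(z), flies(z), has_feathers(node1), hot(z), large(z), locked(node1), metal(node1), open(item1), ready(item1), signed(node1), swims(item1), visible(z)} — 16 facts.

16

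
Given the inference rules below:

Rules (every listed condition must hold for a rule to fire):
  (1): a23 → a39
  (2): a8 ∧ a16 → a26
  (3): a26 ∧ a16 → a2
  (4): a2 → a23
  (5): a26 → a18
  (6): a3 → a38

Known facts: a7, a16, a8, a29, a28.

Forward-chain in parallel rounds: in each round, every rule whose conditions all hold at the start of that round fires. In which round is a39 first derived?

4

Round 1 fires (2), giving a26.
Round 2 fires (3), (5), giving a2, a18.
Round 3 fires (4), giving a23.
Round 4 fires (1), giving a39.
a39 first appears in round 4.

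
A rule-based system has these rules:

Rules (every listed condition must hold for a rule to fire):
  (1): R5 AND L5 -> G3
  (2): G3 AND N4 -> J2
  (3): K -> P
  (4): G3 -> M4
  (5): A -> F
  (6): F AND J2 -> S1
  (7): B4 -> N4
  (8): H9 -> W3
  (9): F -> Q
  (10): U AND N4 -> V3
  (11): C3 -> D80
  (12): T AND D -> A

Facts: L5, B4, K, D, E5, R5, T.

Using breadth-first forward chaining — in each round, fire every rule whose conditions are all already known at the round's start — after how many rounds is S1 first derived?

Round 1 fires (1), (3), (7), (12), giving G3, P, N4, A.
Round 2 fires (2), (4), (5), giving J2, M4, F.
Round 3 fires (6), (9), giving S1, Q.
S1 first appears in round 3.

3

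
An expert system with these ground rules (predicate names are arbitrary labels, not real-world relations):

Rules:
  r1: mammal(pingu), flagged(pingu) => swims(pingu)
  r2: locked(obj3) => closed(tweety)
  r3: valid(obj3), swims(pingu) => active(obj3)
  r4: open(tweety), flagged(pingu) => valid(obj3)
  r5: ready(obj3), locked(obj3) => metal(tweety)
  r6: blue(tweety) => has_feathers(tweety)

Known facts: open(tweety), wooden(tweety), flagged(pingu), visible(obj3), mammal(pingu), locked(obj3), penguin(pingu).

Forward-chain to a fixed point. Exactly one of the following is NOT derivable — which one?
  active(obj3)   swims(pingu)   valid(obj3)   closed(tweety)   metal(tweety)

metal(tweety)

Round 1 fires r1, r2, r4, giving swims(pingu), closed(tweety), valid(obj3).
Round 2 fires r3, giving active(obj3).
Derived: valid(obj3) (round 1), closed(tweety) (round 1), active(obj3) (round 2), swims(pingu) (round 1). metal(tweety) never appears in any round.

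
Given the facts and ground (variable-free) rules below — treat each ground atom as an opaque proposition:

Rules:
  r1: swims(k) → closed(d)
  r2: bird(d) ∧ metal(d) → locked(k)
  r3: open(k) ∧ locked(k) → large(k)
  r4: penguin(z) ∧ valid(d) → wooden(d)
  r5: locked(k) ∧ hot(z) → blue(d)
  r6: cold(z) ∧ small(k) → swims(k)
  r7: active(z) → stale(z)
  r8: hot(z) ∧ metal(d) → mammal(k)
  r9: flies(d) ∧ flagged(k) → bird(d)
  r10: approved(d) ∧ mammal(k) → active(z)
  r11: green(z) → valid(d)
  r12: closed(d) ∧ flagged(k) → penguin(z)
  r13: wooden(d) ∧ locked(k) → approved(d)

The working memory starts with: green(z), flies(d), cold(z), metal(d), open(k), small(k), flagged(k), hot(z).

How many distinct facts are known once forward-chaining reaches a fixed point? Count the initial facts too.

21

Round 1 fires r6, r8, r9, r11, giving swims(k), mammal(k), bird(d), valid(d).
Round 2 fires r1, r2, giving closed(d), locked(k).
Round 3 fires r3, r5, r12, giving large(k), blue(d), penguin(z).
Round 4 fires r4, giving wooden(d).
Round 5 fires r13, giving approved(d).
Round 6 fires r10, giving active(z).
Round 7 fires r7, giving stale(z).
Closure: {active(z), approved(d), bird(d), blue(d), closed(d), cold(z), flagged(k), flies(d), green(z), hot(z), large(k), locked(k), mammal(k), metal(d), open(k), penguin(z), small(k), stale(z), swims(k), valid(d), wooden(d)} — 21 facts.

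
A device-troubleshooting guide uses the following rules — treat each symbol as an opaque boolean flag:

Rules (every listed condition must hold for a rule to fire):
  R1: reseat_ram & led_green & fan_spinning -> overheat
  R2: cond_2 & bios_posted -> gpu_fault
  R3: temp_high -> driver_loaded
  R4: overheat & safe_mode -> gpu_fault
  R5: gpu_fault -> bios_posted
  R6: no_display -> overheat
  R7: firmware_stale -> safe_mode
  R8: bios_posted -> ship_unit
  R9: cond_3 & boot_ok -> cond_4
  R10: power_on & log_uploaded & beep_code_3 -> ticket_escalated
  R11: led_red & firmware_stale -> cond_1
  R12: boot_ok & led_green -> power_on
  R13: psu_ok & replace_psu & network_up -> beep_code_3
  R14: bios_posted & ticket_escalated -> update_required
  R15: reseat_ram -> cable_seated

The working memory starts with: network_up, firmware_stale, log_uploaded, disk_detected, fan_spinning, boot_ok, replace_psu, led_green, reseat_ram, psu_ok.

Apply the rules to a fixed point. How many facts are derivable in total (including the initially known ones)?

20

Round 1 fires R1, R7, R12, R13, R15, giving overheat, safe_mode, power_on, beep_code_3, cable_seated.
Round 2 fires R4, R10, giving gpu_fault, ticket_escalated.
Round 3 fires R5, giving bios_posted.
Round 4 fires R8, R14, giving ship_unit, update_required.
Closure: {beep_code_3, bios_posted, boot_ok, cable_seated, disk_detected, fan_spinning, firmware_stale, gpu_fault, led_green, log_uploaded, network_up, overheat, power_on, psu_ok, replace_psu, reseat_ram, safe_mode, ship_unit, ticket_escalated, update_required} — 20 facts.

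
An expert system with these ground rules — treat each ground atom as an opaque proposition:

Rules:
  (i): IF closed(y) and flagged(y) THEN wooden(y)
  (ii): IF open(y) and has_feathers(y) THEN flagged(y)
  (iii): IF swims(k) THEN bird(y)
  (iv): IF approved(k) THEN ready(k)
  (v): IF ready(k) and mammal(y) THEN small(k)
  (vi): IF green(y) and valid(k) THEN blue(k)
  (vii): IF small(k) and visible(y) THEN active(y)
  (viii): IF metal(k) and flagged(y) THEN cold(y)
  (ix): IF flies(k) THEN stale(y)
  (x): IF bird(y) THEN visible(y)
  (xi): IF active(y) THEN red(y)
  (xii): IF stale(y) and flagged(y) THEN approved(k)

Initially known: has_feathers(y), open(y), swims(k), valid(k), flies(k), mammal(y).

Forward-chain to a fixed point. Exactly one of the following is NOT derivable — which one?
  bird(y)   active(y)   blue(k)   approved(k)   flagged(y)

Round 1: (ii) [IF open(y) and has_feathers(y) THEN flagged(y)]; (iii) [IF swims(k) THEN bird(y)]; (ix) [IF flies(k) THEN stale(y)]. New: flagged(y), bird(y), stale(y).
Round 2: (x) [IF bird(y) THEN visible(y)]; (xii) [IF stale(y) and flagged(y) THEN approved(k)]. New: visible(y), approved(k).
Round 3: (iv) [IF approved(k) THEN ready(k)]. New: ready(k).
Round 4: (v) [IF ready(k) and mammal(y) THEN small(k)]. New: small(k).
Round 5: (vii) [IF small(k) and visible(y) THEN active(y)]. New: active(y).
Round 6: (xi) [IF active(y) THEN red(y)]. New: red(y).
Derived: active(y) (round 5), approved(k) (round 2), flagged(y) (round 1), bird(y) (round 1). blue(k) never appears in any round.

blue(k)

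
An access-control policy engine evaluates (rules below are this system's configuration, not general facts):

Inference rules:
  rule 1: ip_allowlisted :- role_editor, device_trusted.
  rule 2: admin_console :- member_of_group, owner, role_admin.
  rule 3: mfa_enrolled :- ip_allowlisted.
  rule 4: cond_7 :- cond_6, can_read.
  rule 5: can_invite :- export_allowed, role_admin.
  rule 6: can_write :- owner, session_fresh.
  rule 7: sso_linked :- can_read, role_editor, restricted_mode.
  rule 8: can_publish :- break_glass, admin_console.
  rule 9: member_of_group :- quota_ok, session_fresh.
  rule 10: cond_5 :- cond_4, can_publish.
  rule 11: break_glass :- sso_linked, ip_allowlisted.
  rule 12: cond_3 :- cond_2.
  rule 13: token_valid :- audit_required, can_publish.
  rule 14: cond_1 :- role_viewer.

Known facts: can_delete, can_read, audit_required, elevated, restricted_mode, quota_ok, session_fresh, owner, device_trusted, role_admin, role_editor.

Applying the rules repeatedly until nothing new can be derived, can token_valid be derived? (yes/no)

yes

Round 1 fires rule 1, rule 6, rule 7, rule 9, giving ip_allowlisted, can_write, sso_linked, member_of_group.
Round 2 fires rule 2, rule 3, rule 11, giving admin_console, mfa_enrolled, break_glass.
Round 3 fires rule 8, giving can_publish.
Round 4 fires rule 13, giving token_valid.
token_valid appears in round 4, so it is derivable.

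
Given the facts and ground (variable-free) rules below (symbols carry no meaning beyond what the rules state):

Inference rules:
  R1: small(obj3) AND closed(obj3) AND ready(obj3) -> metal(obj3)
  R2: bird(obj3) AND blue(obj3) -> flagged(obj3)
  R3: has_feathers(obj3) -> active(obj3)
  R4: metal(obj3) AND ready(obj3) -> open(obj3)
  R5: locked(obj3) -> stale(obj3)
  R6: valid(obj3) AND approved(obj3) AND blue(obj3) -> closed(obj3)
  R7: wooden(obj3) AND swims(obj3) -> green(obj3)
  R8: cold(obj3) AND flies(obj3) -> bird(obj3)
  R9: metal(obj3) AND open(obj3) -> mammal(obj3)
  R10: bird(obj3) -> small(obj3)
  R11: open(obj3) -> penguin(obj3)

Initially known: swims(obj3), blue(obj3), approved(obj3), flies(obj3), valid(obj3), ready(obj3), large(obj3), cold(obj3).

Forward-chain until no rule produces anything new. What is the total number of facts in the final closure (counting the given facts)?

16

Round 1: R6 [valid(obj3) AND approved(obj3) AND blue(obj3) -> closed(obj3)]; R8 [cold(obj3) AND flies(obj3) -> bird(obj3)]. New: closed(obj3), bird(obj3).
Round 2: R2 [bird(obj3) AND blue(obj3) -> flagged(obj3)]; R10 [bird(obj3) -> small(obj3)]. New: flagged(obj3), small(obj3).
Round 3: R1 [small(obj3) AND closed(obj3) AND ready(obj3) -> metal(obj3)]. New: metal(obj3).
Round 4: R4 [metal(obj3) AND ready(obj3) -> open(obj3)]. New: open(obj3).
Round 5: R9 [metal(obj3) AND open(obj3) -> mammal(obj3)]; R11 [open(obj3) -> penguin(obj3)]. New: mammal(obj3), penguin(obj3).
Closure: {approved(obj3), bird(obj3), blue(obj3), closed(obj3), cold(obj3), flagged(obj3), flies(obj3), large(obj3), mammal(obj3), metal(obj3), open(obj3), penguin(obj3), ready(obj3), small(obj3), swims(obj3), valid(obj3)} — 16 facts.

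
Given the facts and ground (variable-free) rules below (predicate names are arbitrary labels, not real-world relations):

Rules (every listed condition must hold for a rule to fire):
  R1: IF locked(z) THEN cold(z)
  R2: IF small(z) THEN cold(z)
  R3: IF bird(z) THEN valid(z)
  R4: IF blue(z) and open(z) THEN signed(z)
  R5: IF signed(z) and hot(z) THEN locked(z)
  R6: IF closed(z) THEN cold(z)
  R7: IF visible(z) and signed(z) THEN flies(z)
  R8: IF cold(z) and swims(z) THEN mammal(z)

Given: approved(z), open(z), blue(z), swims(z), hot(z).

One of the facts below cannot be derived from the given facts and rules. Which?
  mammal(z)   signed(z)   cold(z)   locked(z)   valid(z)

[1] R4 [IF blue(z) and open(z) THEN signed(z)]. ⇒ new: signed(z).
[2] R5 [IF signed(z) and hot(z) THEN locked(z)]. ⇒ new: locked(z).
[3] R1 [IF locked(z) THEN cold(z)]. ⇒ new: cold(z).
[4] R8 [IF cold(z) and swims(z) THEN mammal(z)]. ⇒ new: mammal(z).
Derived: mammal(z) (round 4), cold(z) (round 3), signed(z) (round 1), locked(z) (round 2). valid(z) never appears in any round.

valid(z)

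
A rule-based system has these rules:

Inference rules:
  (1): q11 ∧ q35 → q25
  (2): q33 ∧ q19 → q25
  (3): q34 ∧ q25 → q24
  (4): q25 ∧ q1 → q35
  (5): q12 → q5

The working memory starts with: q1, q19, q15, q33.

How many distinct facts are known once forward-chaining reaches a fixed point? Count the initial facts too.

6

Round 1: (2) [q33 ∧ q19 → q25]. New: q25.
Round 2: (4) [q25 ∧ q1 → q35]. New: q35.
Closure: {q1, q15, q19, q25, q33, q35} — 6 facts.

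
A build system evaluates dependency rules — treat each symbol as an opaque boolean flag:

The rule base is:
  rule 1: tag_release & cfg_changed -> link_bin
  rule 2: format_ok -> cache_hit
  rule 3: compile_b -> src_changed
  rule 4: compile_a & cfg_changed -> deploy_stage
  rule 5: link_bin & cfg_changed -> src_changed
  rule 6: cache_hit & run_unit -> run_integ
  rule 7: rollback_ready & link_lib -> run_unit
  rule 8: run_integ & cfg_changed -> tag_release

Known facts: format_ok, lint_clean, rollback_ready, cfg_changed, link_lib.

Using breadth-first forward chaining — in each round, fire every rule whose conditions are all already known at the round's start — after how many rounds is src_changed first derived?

[1] rule 2 [format_ok -> cache_hit]; rule 7 [rollback_ready & link_lib -> run_unit]. ⇒ new: cache_hit, run_unit.
[2] rule 6 [cache_hit & run_unit -> run_integ]. ⇒ new: run_integ.
[3] rule 8 [run_integ & cfg_changed -> tag_release]. ⇒ new: tag_release.
[4] rule 1 [tag_release & cfg_changed -> link_bin]. ⇒ new: link_bin.
[5] rule 5 [link_bin & cfg_changed -> src_changed]. ⇒ new: src_changed.
src_changed first appears in round 5.

5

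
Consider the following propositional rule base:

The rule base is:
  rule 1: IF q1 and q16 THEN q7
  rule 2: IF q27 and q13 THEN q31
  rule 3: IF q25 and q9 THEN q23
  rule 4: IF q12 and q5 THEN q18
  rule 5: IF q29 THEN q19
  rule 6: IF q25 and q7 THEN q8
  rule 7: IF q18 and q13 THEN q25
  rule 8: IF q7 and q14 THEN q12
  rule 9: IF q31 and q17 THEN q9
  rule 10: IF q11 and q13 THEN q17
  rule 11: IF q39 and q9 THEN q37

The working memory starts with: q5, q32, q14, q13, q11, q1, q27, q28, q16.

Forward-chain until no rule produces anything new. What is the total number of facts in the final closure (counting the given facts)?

18

[1] rule 1 [IF q1 and q16 THEN q7]; rule 2 [IF q27 and q13 THEN q31]; rule 10 [IF q11 and q13 THEN q17]. ⇒ new: q7, q31, q17.
[2] rule 8 [IF q7 and q14 THEN q12]; rule 9 [IF q31 and q17 THEN q9]. ⇒ new: q12, q9.
[3] rule 4 [IF q12 and q5 THEN q18]. ⇒ new: q18.
[4] rule 7 [IF q18 and q13 THEN q25]. ⇒ new: q25.
[5] rule 3 [IF q25 and q9 THEN q23]; rule 6 [IF q25 and q7 THEN q8]. ⇒ new: q23, q8.
Closure: {q1, q11, q12, q13, q14, q16, q17, q18, q23, q25, q27, q28, q31, q32, q5, q7, q8, q9} — 18 facts.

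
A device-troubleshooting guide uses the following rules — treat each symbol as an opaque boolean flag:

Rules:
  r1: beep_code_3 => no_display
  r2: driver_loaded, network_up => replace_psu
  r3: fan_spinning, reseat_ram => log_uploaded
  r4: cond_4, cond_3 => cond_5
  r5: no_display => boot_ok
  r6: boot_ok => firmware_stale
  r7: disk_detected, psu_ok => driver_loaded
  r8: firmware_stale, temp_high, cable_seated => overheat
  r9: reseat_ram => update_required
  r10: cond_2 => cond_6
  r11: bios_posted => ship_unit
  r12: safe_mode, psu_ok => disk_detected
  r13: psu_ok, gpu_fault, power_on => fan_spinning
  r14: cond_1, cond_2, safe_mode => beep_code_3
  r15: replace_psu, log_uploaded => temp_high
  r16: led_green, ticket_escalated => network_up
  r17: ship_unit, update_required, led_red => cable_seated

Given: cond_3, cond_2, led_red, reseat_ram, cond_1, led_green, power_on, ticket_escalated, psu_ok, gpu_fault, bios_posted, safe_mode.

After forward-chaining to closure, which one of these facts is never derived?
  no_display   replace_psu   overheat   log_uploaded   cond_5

cond_5

Round 1 fires r9, r10, r11, r12, r13, r14, r16, giving update_required, cond_6, ship_unit, disk_detected, fan_spinning, beep_code_3, network_up.
Round 2 fires r1, r3, r7, r17, giving no_display, log_uploaded, driver_loaded, cable_seated.
Round 3 fires r2, r5, giving replace_psu, boot_ok.
Round 4 fires r6, r15, giving firmware_stale, temp_high.
Round 5 fires r8, giving overheat.
Derived: no_display (round 2), overheat (round 5), log_uploaded (round 2), replace_psu (round 3). cond_5 never appears in any round.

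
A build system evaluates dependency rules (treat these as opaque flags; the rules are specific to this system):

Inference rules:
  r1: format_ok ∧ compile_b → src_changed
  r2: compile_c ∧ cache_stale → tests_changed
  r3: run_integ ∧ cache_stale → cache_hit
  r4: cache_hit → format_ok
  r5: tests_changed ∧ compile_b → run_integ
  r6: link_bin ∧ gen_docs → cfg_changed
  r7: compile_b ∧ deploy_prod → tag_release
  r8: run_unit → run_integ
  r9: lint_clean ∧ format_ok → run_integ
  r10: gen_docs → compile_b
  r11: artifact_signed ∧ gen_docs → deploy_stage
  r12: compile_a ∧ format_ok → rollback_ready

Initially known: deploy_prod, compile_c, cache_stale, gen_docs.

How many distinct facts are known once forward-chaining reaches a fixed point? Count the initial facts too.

Round 1 fires r2, r10, giving tests_changed, compile_b.
Round 2 fires r5, r7, giving run_integ, tag_release.
Round 3 fires r3, giving cache_hit.
Round 4 fires r4, giving format_ok.
Round 5 fires r1, giving src_changed.
Closure: {cache_hit, cache_stale, compile_b, compile_c, deploy_prod, format_ok, gen_docs, run_integ, src_changed, tag_release, tests_changed} — 11 facts.

11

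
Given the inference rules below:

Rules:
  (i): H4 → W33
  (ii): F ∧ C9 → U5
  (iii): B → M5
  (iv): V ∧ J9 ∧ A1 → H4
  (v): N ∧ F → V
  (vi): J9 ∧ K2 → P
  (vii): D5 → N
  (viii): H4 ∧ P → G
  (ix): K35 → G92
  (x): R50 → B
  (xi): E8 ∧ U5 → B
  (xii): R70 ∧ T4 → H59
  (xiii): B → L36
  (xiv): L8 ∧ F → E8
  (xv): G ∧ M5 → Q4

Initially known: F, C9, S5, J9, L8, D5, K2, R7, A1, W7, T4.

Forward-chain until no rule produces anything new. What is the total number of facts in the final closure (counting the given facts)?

23

Round 1: (ii) [F ∧ C9 → U5]; (vi) [J9 ∧ K2 → P]; (vii) [D5 → N]; (xiv) [L8 ∧ F → E8]. New: U5, P, N, E8.
Round 2: (v) [N ∧ F → V]; (xi) [E8 ∧ U5 → B]. New: V, B.
Round 3: (iii) [B → M5]; (iv) [V ∧ J9 ∧ A1 → H4]; (xiii) [B → L36]. New: M5, H4, L36.
Round 4: (i) [H4 → W33]; (viii) [H4 ∧ P → G]. New: W33, G.
Round 5: (xv) [G ∧ M5 → Q4]. New: Q4.
Closure: {A1, B, C9, D5, E8, F, G, H4, J9, K2, L36, L8, M5, N, P, Q4, R7, S5, T4, U5, V, W33, W7} — 23 facts.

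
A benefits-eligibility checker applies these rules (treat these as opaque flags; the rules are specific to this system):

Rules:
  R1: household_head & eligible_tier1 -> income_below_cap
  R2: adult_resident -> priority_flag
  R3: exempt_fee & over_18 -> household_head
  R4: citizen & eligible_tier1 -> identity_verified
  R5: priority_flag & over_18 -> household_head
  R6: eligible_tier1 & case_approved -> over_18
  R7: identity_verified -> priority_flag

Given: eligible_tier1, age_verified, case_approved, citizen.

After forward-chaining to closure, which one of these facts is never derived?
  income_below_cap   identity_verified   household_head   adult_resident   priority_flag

adult_resident

[1] R4 [citizen & eligible_tier1 -> identity_verified]; R6 [eligible_tier1 & case_approved -> over_18]. ⇒ new: identity_verified, over_18.
[2] R7 [identity_verified -> priority_flag]. ⇒ new: priority_flag.
[3] R5 [priority_flag & over_18 -> household_head]. ⇒ new: household_head.
[4] R1 [household_head & eligible_tier1 -> income_below_cap]. ⇒ new: income_below_cap.
Derived: priority_flag (round 2), household_head (round 3), income_below_cap (round 4), identity_verified (round 1). adult_resident never appears in any round.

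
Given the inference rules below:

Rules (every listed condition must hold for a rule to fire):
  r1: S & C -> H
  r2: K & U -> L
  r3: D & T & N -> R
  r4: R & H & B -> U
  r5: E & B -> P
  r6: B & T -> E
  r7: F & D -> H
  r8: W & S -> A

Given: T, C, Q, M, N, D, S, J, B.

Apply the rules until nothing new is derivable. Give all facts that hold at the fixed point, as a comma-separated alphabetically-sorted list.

B, C, D, E, H, J, M, N, P, Q, R, S, T, U

Round 1: r1 [S & C -> H]; r3 [D & T & N -> R]; r6 [B & T -> E]. Adds H, R, E.
Round 2: r4 [R & H & B -> U]; r5 [E & B -> P]. Adds U, P.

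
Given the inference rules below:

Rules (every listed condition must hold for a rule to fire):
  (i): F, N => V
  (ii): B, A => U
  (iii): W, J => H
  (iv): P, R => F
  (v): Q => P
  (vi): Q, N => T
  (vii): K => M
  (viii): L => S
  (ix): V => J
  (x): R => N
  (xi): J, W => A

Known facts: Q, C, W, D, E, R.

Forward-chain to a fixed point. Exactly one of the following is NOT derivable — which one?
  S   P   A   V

S

Round 1: (v) [Q => P]; (x) [R => N]. New: P, N.
Round 2: (iv) [P, R => F]; (vi) [Q, N => T]. New: F, T.
Round 3: (i) [F, N => V]. New: V.
Round 4: (ix) [V => J]. New: J.
Round 5: (iii) [W, J => H]; (xi) [J, W => A]. New: H, A.
Derived: P (round 1), A (round 5), V (round 3). S never appears in any round.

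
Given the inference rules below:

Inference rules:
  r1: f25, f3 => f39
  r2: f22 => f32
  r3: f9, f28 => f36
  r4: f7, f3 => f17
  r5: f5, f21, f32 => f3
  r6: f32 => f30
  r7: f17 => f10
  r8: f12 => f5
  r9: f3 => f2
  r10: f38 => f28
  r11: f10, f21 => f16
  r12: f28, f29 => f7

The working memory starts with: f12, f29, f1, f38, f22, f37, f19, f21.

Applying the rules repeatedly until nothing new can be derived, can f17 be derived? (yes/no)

Round 1 fires r2, r8, r10, giving f32, f5, f28.
Round 2 fires r5, r6, r12, giving f3, f30, f7.
Round 3 fires r4, r9, giving f17, f2.
Round 4 fires r7, giving f10.
Round 5 fires r11, giving f16.
f17 appears in round 3, so it is derivable.

yes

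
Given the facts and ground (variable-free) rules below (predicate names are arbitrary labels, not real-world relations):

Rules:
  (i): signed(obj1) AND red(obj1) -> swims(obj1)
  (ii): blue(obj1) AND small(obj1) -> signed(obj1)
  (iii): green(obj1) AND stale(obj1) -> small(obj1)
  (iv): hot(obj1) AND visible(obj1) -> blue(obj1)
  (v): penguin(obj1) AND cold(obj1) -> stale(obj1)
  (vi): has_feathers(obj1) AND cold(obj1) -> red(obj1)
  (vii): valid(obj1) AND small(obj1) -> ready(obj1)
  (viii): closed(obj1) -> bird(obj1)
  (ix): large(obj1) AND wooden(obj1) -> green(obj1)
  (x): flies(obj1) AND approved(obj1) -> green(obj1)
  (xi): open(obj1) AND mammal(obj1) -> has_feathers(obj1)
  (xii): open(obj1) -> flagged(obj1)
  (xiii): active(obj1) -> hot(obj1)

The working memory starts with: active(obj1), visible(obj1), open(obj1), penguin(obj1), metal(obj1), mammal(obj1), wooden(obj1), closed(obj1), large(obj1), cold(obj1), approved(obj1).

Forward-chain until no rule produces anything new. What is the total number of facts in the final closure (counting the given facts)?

22

Round 1: (v) [penguin(obj1) AND cold(obj1) -> stale(obj1)]; (viii) [closed(obj1) -> bird(obj1)]; (ix) [large(obj1) AND wooden(obj1) -> green(obj1)]; (xi) [open(obj1) AND mammal(obj1) -> has_feathers(obj1)]; (xii) [open(obj1) -> flagged(obj1)]; (xiii) [active(obj1) -> hot(obj1)]. New: stale(obj1), bird(obj1), green(obj1), has_feathers(obj1), flagged(obj1), hot(obj1).
Round 2: (iii) [green(obj1) AND stale(obj1) -> small(obj1)]; (iv) [hot(obj1) AND visible(obj1) -> blue(obj1)]; (vi) [has_feathers(obj1) AND cold(obj1) -> red(obj1)]. New: small(obj1), blue(obj1), red(obj1).
Round 3: (ii) [blue(obj1) AND small(obj1) -> signed(obj1)]. New: signed(obj1).
Round 4: (i) [signed(obj1) AND red(obj1) -> swims(obj1)]. New: swims(obj1).
Closure: {active(obj1), approved(obj1), bird(obj1), blue(obj1), closed(obj1), cold(obj1), flagged(obj1), green(obj1), has_feathers(obj1), hot(obj1), large(obj1), mammal(obj1), metal(obj1), open(obj1), penguin(obj1), red(obj1), signed(obj1), small(obj1), stale(obj1), swims(obj1), visible(obj1), wooden(obj1)} — 22 facts.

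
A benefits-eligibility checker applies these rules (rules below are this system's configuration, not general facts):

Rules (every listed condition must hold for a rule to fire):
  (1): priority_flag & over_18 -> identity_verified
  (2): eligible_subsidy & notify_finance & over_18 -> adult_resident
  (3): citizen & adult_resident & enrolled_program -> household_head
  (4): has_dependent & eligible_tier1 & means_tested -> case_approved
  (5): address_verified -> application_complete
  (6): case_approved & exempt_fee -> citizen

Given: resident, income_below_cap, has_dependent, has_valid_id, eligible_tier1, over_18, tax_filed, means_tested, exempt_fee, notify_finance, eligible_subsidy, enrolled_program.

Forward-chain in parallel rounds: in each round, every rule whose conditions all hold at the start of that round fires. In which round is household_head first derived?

3

Round 1: (2) [eligible_subsidy & notify_finance & over_18 -> adult_resident]; (4) [has_dependent & eligible_tier1 & means_tested -> case_approved]. Adds adult_resident, case_approved.
Round 2: (6) [case_approved & exempt_fee -> citizen]. Adds citizen.
Round 3: (3) [citizen & adult_resident & enrolled_program -> household_head]. Adds household_head.
household_head first appears in round 3.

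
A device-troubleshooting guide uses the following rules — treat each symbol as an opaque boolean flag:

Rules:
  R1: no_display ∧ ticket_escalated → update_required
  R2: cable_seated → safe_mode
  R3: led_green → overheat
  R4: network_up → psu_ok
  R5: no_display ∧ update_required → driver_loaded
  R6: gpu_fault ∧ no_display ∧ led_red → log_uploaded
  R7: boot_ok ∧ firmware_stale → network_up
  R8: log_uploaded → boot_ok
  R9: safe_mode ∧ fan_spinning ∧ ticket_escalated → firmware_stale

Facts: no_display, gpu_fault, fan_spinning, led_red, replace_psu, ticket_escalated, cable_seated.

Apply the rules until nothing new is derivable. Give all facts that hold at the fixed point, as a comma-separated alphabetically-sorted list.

boot_ok, cable_seated, driver_loaded, fan_spinning, firmware_stale, gpu_fault, led_red, log_uploaded, network_up, no_display, psu_ok, replace_psu, safe_mode, ticket_escalated, update_required

Round 1 — R1, R2, R6, derive update_required, safe_mode, log_uploaded.
Round 2 — R5, R8, R9, derive driver_loaded, boot_ok, firmware_stale.
Round 3 — R7, derive network_up.
Round 4 — R4, derive psu_ok.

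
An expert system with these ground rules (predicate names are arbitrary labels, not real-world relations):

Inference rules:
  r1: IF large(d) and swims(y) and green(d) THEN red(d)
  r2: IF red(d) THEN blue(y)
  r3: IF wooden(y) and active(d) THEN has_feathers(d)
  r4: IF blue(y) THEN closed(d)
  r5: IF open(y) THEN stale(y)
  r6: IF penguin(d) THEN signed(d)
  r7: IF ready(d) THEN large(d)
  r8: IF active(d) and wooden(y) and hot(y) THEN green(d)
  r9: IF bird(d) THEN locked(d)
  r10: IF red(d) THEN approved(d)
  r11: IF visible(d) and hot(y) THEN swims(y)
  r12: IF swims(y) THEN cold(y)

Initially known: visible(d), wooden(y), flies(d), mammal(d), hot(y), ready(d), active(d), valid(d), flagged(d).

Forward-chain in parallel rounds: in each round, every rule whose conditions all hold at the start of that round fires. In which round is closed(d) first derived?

4

Round 1: r3 [IF wooden(y) and active(d) THEN has_feathers(d)]; r7 [IF ready(d) THEN large(d)]; r8 [IF active(d) and wooden(y) and hot(y) THEN green(d)]; r11 [IF visible(d) and hot(y) THEN swims(y)]. Adds has_feathers(d), large(d), green(d), swims(y).
Round 2: r1 [IF large(d) and swims(y) and green(d) THEN red(d)]; r12 [IF swims(y) THEN cold(y)]. Adds red(d), cold(y).
Round 3: r2 [IF red(d) THEN blue(y)]; r10 [IF red(d) THEN approved(d)]. Adds blue(y), approved(d).
Round 4: r4 [IF blue(y) THEN closed(d)]. Adds closed(d).
closed(d) first appears in round 4.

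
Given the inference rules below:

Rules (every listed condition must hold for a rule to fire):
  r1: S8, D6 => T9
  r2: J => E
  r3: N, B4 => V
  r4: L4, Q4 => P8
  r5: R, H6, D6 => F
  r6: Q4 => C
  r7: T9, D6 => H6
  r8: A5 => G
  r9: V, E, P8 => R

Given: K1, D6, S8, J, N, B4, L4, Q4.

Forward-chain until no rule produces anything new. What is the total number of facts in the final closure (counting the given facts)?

16

Round 1: r1 [S8, D6 => T9]; r2 [J => E]; r3 [N, B4 => V]; r4 [L4, Q4 => P8]; r6 [Q4 => C]. New: T9, E, V, P8, C.
Round 2: r7 [T9, D6 => H6]; r9 [V, E, P8 => R]. New: H6, R.
Round 3: r5 [R, H6, D6 => F]. New: F.
Closure: {B4, C, D6, E, F, H6, J, K1, L4, N, P8, Q4, R, S8, T9, V} — 16 facts.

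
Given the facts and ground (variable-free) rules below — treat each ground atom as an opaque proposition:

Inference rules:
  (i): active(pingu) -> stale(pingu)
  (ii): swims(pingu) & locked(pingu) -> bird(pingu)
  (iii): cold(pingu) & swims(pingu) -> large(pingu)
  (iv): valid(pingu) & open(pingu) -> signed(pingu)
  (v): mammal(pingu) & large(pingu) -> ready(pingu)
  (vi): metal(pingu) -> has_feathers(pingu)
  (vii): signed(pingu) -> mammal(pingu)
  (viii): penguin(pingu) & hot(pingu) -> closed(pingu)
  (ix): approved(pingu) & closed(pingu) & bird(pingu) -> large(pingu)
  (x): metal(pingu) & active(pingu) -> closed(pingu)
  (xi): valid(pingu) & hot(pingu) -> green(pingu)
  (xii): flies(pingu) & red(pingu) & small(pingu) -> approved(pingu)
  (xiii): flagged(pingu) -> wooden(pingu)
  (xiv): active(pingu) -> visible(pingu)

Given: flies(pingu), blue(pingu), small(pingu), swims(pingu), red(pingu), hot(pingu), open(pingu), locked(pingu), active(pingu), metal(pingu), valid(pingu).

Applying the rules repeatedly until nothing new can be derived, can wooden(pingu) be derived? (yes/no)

[1] (i) [active(pingu) -> stale(pingu)]; (ii) [swims(pingu) & locked(pingu) -> bird(pingu)]; (iv) [valid(pingu) & open(pingu) -> signed(pingu)]; (vi) [metal(pingu) -> has_feathers(pingu)]; (x) [metal(pingu) & active(pingu) -> closed(pingu)]; (xi) [valid(pingu) & hot(pingu) -> green(pingu)]; (xii) [flies(pingu) & red(pingu) & small(pingu) -> approved(pingu)]; (xiv) [active(pingu) -> visible(pingu)]. ⇒ new: stale(pingu), bird(pingu), signed(pingu), has_feathers(pingu), closed(pingu), green(pingu), approved(pingu), visible(pingu).
[2] (vii) [signed(pingu) -> mammal(pingu)]; (ix) [approved(pingu) & closed(pingu) & bird(pingu) -> large(pingu)]. ⇒ new: mammal(pingu), large(pingu).
[3] (v) [mammal(pingu) & large(pingu) -> ready(pingu)]. ⇒ new: ready(pingu).
Fixed point reached. wooden(pingu) is concluded only by (xiii); (xiii) needs flagged(pingu) (never derived).

no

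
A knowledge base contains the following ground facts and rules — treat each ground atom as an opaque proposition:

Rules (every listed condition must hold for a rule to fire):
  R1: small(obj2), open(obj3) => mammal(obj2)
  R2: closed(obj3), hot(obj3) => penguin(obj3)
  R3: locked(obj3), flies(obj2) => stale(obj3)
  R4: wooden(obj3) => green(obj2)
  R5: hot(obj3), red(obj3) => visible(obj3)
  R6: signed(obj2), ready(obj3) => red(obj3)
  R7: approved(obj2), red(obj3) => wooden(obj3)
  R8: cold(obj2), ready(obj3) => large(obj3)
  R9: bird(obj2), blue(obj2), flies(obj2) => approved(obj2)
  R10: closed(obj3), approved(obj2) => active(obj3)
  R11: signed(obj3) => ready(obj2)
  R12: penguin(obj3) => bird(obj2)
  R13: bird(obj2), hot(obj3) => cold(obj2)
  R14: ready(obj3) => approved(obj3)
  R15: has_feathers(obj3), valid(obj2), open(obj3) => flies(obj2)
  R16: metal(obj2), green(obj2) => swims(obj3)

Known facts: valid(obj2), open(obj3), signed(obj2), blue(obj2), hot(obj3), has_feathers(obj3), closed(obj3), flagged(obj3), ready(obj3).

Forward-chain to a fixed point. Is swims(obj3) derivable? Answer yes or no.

Round 1: R2 [closed(obj3), hot(obj3) => penguin(obj3)]; R6 [signed(obj2), ready(obj3) => red(obj3)]; R14 [ready(obj3) => approved(obj3)]; R15 [has_feathers(obj3), valid(obj2), open(obj3) => flies(obj2)]. Adds penguin(obj3), red(obj3), approved(obj3), flies(obj2).
Round 2: R5 [hot(obj3), red(obj3) => visible(obj3)]; R12 [penguin(obj3) => bird(obj2)]. Adds visible(obj3), bird(obj2).
Round 3: R9 [bird(obj2), blue(obj2), flies(obj2) => approved(obj2)]; R13 [bird(obj2), hot(obj3) => cold(obj2)]. Adds approved(obj2), cold(obj2).
Round 4: R7 [approved(obj2), red(obj3) => wooden(obj3)]; R8 [cold(obj2), ready(obj3) => large(obj3)]; R10 [closed(obj3), approved(obj2) => active(obj3)]. Adds wooden(obj3), large(obj3), active(obj3).
Round 5: R4 [wooden(obj3) => green(obj2)]. Adds green(obj2).
Fixed point reached. swims(obj3) is concluded only by R16; R16 needs metal(obj2) (never derived).

no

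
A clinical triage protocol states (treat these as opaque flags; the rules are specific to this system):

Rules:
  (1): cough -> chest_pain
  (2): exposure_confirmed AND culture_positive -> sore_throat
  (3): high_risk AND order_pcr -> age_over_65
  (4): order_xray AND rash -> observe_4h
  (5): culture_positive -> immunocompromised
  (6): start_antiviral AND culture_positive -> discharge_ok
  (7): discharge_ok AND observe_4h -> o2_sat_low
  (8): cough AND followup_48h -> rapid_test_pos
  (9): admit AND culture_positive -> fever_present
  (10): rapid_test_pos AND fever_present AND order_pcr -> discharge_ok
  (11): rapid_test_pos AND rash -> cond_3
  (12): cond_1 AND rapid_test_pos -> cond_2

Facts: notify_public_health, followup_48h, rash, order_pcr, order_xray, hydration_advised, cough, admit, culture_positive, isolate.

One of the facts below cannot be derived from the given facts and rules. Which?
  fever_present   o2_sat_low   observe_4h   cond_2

Round 1 fires (1), (4), (5), (8), (9), giving chest_pain, observe_4h, immunocompromised, rapid_test_pos, fever_present.
Round 2 fires (10), (11), giving discharge_ok, cond_3.
Round 3 fires (7), giving o2_sat_low.
Derived: observe_4h (round 1), o2_sat_low (round 3), fever_present (round 1). cond_2 never appears in any round.

cond_2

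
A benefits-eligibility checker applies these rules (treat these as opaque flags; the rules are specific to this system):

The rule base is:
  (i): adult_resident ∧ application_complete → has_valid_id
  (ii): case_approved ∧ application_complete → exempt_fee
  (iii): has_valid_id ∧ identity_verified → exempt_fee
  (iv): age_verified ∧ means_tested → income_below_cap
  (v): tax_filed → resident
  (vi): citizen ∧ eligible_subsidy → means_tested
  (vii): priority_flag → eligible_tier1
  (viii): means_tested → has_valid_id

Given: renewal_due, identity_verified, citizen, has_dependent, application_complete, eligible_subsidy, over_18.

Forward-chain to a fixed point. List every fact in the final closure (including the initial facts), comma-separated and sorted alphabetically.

Round 1 fires (vi), giving means_tested.
Round 2 fires (viii), giving has_valid_id.
Round 3 fires (iii), giving exempt_fee.

application_complete, citizen, eligible_subsidy, exempt_fee, has_dependent, has_valid_id, identity_verified, means_tested, over_18, renewal_due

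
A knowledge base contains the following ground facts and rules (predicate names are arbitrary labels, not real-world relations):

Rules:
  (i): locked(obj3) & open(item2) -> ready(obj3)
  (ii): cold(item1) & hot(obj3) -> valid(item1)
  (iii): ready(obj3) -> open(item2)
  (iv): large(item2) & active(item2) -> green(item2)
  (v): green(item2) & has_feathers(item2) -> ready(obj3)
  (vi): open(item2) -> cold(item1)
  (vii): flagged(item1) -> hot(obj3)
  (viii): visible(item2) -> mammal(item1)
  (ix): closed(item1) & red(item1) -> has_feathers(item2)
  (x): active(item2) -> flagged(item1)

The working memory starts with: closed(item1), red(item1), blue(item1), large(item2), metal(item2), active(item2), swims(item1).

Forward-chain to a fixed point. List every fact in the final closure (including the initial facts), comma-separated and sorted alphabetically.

[1] (iv) [large(item2) & active(item2) -> green(item2)]; (ix) [closed(item1) & red(item1) -> has_feathers(item2)]; (x) [active(item2) -> flagged(item1)]. ⇒ new: green(item2), has_feathers(item2), flagged(item1).
[2] (v) [green(item2) & has_feathers(item2) -> ready(obj3)]; (vii) [flagged(item1) -> hot(obj3)]. ⇒ new: ready(obj3), hot(obj3).
[3] (iii) [ready(obj3) -> open(item2)]. ⇒ new: open(item2).
[4] (vi) [open(item2) -> cold(item1)]. ⇒ new: cold(item1).
[5] (ii) [cold(item1) & hot(obj3) -> valid(item1)]. ⇒ new: valid(item1).

active(item2), blue(item1), closed(item1), cold(item1), flagged(item1), green(item2), has_feathers(item2), hot(obj3), large(item2), metal(item2), open(item2), ready(obj3), red(item1), swims(item1), valid(item1)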